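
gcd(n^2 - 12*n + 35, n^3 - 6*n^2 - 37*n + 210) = n^2 - 12*n + 35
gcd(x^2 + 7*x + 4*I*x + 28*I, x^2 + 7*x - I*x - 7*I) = x + 7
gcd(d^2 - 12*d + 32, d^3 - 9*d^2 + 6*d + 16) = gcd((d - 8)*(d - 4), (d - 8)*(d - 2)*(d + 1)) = d - 8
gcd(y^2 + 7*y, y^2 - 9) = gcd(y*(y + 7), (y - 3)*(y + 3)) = 1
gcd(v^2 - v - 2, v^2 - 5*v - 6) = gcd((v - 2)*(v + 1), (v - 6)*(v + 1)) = v + 1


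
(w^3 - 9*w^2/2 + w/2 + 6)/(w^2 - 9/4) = 2*(w^2 - 3*w - 4)/(2*w + 3)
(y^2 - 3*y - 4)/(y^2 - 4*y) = (y + 1)/y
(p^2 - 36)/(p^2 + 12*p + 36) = (p - 6)/(p + 6)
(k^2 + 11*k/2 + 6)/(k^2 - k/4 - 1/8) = 4*(2*k^2 + 11*k + 12)/(8*k^2 - 2*k - 1)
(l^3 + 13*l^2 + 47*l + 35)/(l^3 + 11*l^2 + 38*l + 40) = (l^2 + 8*l + 7)/(l^2 + 6*l + 8)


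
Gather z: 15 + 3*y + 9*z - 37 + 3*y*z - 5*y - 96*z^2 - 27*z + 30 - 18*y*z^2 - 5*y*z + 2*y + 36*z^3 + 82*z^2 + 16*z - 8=36*z^3 + z^2*(-18*y - 14) + z*(-2*y - 2)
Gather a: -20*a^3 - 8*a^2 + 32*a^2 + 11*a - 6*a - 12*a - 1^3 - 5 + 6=-20*a^3 + 24*a^2 - 7*a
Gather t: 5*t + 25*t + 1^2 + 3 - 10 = 30*t - 6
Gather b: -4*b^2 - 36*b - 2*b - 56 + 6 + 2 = -4*b^2 - 38*b - 48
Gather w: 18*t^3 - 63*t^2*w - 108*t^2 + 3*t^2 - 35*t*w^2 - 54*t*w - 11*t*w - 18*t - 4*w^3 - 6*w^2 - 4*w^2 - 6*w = 18*t^3 - 105*t^2 - 18*t - 4*w^3 + w^2*(-35*t - 10) + w*(-63*t^2 - 65*t - 6)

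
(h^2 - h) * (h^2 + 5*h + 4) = h^4 + 4*h^3 - h^2 - 4*h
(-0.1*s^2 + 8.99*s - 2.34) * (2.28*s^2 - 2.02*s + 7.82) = -0.228*s^4 + 20.6992*s^3 - 24.277*s^2 + 75.0286*s - 18.2988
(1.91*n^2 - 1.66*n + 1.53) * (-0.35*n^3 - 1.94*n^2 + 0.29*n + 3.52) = -0.6685*n^5 - 3.1244*n^4 + 3.2388*n^3 + 3.2736*n^2 - 5.3995*n + 5.3856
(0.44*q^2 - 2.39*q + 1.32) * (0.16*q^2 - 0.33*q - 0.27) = 0.0704*q^4 - 0.5276*q^3 + 0.8811*q^2 + 0.2097*q - 0.3564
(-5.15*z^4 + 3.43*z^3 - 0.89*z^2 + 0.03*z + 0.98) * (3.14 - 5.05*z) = 26.0075*z^5 - 33.4925*z^4 + 15.2647*z^3 - 2.9461*z^2 - 4.8548*z + 3.0772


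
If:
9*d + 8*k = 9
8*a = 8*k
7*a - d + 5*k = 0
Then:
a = 9/116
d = 27/29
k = 9/116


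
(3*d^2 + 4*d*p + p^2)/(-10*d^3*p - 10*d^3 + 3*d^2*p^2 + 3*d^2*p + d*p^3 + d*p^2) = (3*d^2 + 4*d*p + p^2)/(d*(-10*d^2*p - 10*d^2 + 3*d*p^2 + 3*d*p + p^3 + p^2))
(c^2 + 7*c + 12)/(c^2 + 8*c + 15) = (c + 4)/(c + 5)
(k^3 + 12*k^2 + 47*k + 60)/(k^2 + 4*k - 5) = (k^2 + 7*k + 12)/(k - 1)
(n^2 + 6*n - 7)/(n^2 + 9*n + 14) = (n - 1)/(n + 2)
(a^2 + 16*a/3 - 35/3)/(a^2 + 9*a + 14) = (a - 5/3)/(a + 2)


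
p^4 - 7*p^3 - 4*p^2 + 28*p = p*(p - 7)*(p - 2)*(p + 2)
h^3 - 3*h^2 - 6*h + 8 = (h - 4)*(h - 1)*(h + 2)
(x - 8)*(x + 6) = x^2 - 2*x - 48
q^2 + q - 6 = (q - 2)*(q + 3)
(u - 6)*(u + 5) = u^2 - u - 30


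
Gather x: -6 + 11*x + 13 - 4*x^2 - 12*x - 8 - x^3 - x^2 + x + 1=-x^3 - 5*x^2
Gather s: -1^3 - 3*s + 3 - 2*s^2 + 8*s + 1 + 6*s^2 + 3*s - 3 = 4*s^2 + 8*s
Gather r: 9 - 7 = 2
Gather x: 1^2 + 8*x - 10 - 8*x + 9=0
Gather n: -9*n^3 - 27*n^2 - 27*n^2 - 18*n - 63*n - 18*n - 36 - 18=-9*n^3 - 54*n^2 - 99*n - 54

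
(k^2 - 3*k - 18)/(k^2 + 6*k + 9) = (k - 6)/(k + 3)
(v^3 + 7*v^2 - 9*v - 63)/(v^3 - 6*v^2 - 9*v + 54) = (v + 7)/(v - 6)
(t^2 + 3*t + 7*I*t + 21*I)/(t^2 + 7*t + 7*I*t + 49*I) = (t + 3)/(t + 7)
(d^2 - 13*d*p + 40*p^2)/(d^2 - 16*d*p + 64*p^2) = (-d + 5*p)/(-d + 8*p)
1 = 1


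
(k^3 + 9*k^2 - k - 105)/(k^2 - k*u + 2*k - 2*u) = (k^3 + 9*k^2 - k - 105)/(k^2 - k*u + 2*k - 2*u)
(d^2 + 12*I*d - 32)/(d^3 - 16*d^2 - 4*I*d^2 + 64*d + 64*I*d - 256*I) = (d^2 + 12*I*d - 32)/(d^3 - 4*d^2*(4 + I) + 64*d*(1 + I) - 256*I)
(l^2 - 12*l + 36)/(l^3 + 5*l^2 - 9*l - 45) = (l^2 - 12*l + 36)/(l^3 + 5*l^2 - 9*l - 45)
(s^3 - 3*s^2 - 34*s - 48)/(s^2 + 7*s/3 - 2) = 3*(s^2 - 6*s - 16)/(3*s - 2)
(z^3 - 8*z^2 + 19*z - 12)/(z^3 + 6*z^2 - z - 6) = (z^2 - 7*z + 12)/(z^2 + 7*z + 6)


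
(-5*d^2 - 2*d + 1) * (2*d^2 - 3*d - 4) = -10*d^4 + 11*d^3 + 28*d^2 + 5*d - 4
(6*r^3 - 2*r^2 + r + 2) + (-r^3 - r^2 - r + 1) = 5*r^3 - 3*r^2 + 3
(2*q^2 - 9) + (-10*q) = 2*q^2 - 10*q - 9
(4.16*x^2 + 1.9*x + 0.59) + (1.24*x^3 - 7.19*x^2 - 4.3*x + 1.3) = 1.24*x^3 - 3.03*x^2 - 2.4*x + 1.89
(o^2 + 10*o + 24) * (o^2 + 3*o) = o^4 + 13*o^3 + 54*o^2 + 72*o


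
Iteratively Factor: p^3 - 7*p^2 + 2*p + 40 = (p + 2)*(p^2 - 9*p + 20) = (p - 5)*(p + 2)*(p - 4)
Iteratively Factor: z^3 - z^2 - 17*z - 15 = (z + 3)*(z^2 - 4*z - 5) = (z + 1)*(z + 3)*(z - 5)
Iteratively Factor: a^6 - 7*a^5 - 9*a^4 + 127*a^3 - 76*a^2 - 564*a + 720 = (a + 3)*(a^5 - 10*a^4 + 21*a^3 + 64*a^2 - 268*a + 240) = (a + 3)^2*(a^4 - 13*a^3 + 60*a^2 - 116*a + 80) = (a - 5)*(a + 3)^2*(a^3 - 8*a^2 + 20*a - 16) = (a - 5)*(a - 4)*(a + 3)^2*(a^2 - 4*a + 4) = (a - 5)*(a - 4)*(a - 2)*(a + 3)^2*(a - 2)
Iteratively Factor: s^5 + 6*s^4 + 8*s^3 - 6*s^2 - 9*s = (s + 1)*(s^4 + 5*s^3 + 3*s^2 - 9*s) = (s + 1)*(s + 3)*(s^3 + 2*s^2 - 3*s) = (s + 1)*(s + 3)^2*(s^2 - s) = (s - 1)*(s + 1)*(s + 3)^2*(s)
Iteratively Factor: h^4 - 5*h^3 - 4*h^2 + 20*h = (h)*(h^3 - 5*h^2 - 4*h + 20) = h*(h + 2)*(h^2 - 7*h + 10) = h*(h - 5)*(h + 2)*(h - 2)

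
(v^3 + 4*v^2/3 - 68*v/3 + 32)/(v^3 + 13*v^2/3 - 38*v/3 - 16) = (v - 2)/(v + 1)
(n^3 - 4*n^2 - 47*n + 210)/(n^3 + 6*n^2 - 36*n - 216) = (n^2 + 2*n - 35)/(n^2 + 12*n + 36)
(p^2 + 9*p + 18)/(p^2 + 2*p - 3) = (p + 6)/(p - 1)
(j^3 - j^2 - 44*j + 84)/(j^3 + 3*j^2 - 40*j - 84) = (j - 2)/(j + 2)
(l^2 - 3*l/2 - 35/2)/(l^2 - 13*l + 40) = (l + 7/2)/(l - 8)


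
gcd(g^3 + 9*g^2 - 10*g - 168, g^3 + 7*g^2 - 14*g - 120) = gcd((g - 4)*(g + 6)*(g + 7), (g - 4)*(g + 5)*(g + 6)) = g^2 + 2*g - 24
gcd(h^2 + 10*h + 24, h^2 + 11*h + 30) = h + 6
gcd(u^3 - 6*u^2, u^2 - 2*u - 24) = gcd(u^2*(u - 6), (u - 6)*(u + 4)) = u - 6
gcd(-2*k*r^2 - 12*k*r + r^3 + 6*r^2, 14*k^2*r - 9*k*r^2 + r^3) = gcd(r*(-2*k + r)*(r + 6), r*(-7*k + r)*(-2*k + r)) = -2*k*r + r^2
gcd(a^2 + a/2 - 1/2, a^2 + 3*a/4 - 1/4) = a + 1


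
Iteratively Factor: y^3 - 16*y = (y + 4)*(y^2 - 4*y) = (y - 4)*(y + 4)*(y)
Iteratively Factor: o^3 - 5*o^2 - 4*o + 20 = (o - 2)*(o^2 - 3*o - 10) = (o - 2)*(o + 2)*(o - 5)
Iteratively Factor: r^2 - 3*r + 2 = (r - 1)*(r - 2)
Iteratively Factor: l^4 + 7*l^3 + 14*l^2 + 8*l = (l + 4)*(l^3 + 3*l^2 + 2*l) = (l + 2)*(l + 4)*(l^2 + l) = l*(l + 2)*(l + 4)*(l + 1)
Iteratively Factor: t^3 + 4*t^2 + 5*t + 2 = (t + 1)*(t^2 + 3*t + 2) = (t + 1)^2*(t + 2)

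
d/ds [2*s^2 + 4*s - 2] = 4*s + 4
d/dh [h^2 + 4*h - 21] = 2*h + 4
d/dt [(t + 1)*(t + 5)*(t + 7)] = 3*t^2 + 26*t + 47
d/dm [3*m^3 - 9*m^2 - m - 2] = 9*m^2 - 18*m - 1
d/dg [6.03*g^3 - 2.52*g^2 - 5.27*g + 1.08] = 18.09*g^2 - 5.04*g - 5.27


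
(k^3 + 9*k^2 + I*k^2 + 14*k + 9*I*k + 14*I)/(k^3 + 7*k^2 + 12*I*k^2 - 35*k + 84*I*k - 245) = (k^2 + k*(2 + I) + 2*I)/(k^2 + 12*I*k - 35)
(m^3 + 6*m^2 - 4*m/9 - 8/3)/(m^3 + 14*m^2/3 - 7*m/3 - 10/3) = (m^2 + 16*m/3 - 4)/(m^2 + 4*m - 5)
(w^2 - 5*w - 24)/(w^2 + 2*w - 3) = (w - 8)/(w - 1)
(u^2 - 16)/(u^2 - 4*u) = (u + 4)/u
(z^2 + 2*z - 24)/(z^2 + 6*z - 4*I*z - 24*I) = (z - 4)/(z - 4*I)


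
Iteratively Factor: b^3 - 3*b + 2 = (b - 1)*(b^2 + b - 2) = (b - 1)*(b + 2)*(b - 1)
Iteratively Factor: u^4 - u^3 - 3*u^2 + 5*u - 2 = (u - 1)*(u^3 - 3*u + 2) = (u - 1)^2*(u^2 + u - 2) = (u - 1)^2*(u + 2)*(u - 1)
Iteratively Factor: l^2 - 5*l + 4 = (l - 4)*(l - 1)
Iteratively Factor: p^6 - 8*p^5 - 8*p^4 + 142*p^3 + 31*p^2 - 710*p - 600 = (p - 5)*(p^5 - 3*p^4 - 23*p^3 + 27*p^2 + 166*p + 120) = (p - 5)*(p - 4)*(p^4 + p^3 - 19*p^2 - 49*p - 30) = (p - 5)*(p - 4)*(p + 3)*(p^3 - 2*p^2 - 13*p - 10) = (p - 5)*(p - 4)*(p + 2)*(p + 3)*(p^2 - 4*p - 5) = (p - 5)^2*(p - 4)*(p + 2)*(p + 3)*(p + 1)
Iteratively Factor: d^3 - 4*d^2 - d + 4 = (d - 1)*(d^2 - 3*d - 4) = (d - 4)*(d - 1)*(d + 1)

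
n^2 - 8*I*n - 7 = (n - 7*I)*(n - I)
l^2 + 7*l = l*(l + 7)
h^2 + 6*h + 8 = (h + 2)*(h + 4)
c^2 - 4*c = c*(c - 4)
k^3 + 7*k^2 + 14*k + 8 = (k + 1)*(k + 2)*(k + 4)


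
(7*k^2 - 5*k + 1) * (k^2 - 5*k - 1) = 7*k^4 - 40*k^3 + 19*k^2 - 1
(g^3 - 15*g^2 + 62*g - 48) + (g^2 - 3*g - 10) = g^3 - 14*g^2 + 59*g - 58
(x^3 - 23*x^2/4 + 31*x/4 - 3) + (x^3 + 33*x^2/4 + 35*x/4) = 2*x^3 + 5*x^2/2 + 33*x/2 - 3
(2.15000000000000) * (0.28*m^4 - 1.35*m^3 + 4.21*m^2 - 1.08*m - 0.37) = 0.602*m^4 - 2.9025*m^3 + 9.0515*m^2 - 2.322*m - 0.7955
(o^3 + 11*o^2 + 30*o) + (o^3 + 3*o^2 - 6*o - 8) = 2*o^3 + 14*o^2 + 24*o - 8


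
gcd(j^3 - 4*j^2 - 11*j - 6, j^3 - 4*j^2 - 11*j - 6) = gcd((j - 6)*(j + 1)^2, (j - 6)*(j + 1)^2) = j^3 - 4*j^2 - 11*j - 6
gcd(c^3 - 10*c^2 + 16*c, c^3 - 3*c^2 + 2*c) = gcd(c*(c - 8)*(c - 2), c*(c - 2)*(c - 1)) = c^2 - 2*c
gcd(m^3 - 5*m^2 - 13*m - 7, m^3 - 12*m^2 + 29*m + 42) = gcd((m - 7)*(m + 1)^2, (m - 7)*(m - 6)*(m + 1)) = m^2 - 6*m - 7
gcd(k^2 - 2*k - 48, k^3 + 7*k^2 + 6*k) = k + 6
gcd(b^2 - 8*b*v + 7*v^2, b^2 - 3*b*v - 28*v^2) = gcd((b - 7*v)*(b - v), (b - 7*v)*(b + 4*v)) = -b + 7*v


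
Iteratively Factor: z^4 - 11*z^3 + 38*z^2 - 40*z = (z - 5)*(z^3 - 6*z^2 + 8*z) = z*(z - 5)*(z^2 - 6*z + 8) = z*(z - 5)*(z - 4)*(z - 2)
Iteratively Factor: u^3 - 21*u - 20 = (u + 4)*(u^2 - 4*u - 5) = (u + 1)*(u + 4)*(u - 5)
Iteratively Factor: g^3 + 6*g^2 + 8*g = (g + 4)*(g^2 + 2*g) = (g + 2)*(g + 4)*(g)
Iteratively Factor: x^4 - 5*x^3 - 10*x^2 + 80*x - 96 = (x - 2)*(x^3 - 3*x^2 - 16*x + 48) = (x - 2)*(x + 4)*(x^2 - 7*x + 12) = (x - 3)*(x - 2)*(x + 4)*(x - 4)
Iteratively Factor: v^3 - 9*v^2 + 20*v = (v)*(v^2 - 9*v + 20) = v*(v - 4)*(v - 5)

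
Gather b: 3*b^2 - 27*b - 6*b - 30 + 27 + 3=3*b^2 - 33*b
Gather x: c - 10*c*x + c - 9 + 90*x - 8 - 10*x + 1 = 2*c + x*(80 - 10*c) - 16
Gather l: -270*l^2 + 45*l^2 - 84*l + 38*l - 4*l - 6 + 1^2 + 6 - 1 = -225*l^2 - 50*l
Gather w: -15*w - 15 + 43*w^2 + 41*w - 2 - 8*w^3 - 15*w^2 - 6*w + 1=-8*w^3 + 28*w^2 + 20*w - 16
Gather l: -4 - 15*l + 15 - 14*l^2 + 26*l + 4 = -14*l^2 + 11*l + 15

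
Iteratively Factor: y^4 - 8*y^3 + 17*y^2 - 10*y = (y - 2)*(y^3 - 6*y^2 + 5*y) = (y - 5)*(y - 2)*(y^2 - y) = (y - 5)*(y - 2)*(y - 1)*(y)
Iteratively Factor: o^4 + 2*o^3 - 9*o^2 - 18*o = (o + 3)*(o^3 - o^2 - 6*o) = o*(o + 3)*(o^2 - o - 6) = o*(o - 3)*(o + 3)*(o + 2)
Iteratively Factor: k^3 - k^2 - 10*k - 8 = (k + 1)*(k^2 - 2*k - 8) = (k + 1)*(k + 2)*(k - 4)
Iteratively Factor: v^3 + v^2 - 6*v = (v - 2)*(v^2 + 3*v) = (v - 2)*(v + 3)*(v)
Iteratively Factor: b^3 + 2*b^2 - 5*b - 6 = (b - 2)*(b^2 + 4*b + 3) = (b - 2)*(b + 3)*(b + 1)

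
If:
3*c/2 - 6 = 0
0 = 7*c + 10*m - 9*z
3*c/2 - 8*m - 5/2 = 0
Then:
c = 4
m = 7/16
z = 259/72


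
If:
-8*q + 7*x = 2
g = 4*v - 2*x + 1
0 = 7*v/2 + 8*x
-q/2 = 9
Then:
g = 11125/49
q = -18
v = 2272/49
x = -142/7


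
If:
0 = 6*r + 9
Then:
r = -3/2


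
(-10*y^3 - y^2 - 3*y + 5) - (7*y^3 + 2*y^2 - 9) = -17*y^3 - 3*y^2 - 3*y + 14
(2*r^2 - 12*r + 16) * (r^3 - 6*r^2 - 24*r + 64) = 2*r^5 - 24*r^4 + 40*r^3 + 320*r^2 - 1152*r + 1024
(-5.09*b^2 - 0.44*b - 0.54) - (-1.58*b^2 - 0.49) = -3.51*b^2 - 0.44*b - 0.05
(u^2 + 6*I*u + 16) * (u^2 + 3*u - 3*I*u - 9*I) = u^4 + 3*u^3 + 3*I*u^3 + 34*u^2 + 9*I*u^2 + 102*u - 48*I*u - 144*I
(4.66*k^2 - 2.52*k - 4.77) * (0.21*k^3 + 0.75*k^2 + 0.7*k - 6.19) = 0.9786*k^5 + 2.9658*k^4 + 0.3703*k^3 - 34.1869*k^2 + 12.2598*k + 29.5263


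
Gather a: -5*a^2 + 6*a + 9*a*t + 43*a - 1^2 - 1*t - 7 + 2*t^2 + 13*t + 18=-5*a^2 + a*(9*t + 49) + 2*t^2 + 12*t + 10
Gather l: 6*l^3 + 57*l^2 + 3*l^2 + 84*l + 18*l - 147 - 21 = 6*l^3 + 60*l^2 + 102*l - 168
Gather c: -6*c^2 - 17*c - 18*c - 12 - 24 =-6*c^2 - 35*c - 36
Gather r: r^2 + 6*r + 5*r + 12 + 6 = r^2 + 11*r + 18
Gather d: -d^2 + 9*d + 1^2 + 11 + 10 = -d^2 + 9*d + 22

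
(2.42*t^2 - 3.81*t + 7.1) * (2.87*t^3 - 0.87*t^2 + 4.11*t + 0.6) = 6.9454*t^5 - 13.0401*t^4 + 33.6379*t^3 - 20.3841*t^2 + 26.895*t + 4.26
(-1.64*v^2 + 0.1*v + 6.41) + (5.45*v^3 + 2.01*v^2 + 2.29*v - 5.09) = 5.45*v^3 + 0.37*v^2 + 2.39*v + 1.32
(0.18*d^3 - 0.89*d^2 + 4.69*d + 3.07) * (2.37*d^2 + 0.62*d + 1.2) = 0.4266*d^5 - 1.9977*d^4 + 10.7795*d^3 + 9.1157*d^2 + 7.5314*d + 3.684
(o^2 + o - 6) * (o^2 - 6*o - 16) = o^4 - 5*o^3 - 28*o^2 + 20*o + 96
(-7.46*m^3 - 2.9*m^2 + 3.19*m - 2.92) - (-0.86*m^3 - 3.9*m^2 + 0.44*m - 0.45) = -6.6*m^3 + 1.0*m^2 + 2.75*m - 2.47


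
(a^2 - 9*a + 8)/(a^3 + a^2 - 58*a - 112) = (a - 1)/(a^2 + 9*a + 14)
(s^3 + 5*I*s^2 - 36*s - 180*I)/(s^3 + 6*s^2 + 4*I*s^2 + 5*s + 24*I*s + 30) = (s - 6)/(s - I)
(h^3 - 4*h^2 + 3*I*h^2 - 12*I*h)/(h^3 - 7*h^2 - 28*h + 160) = h*(h + 3*I)/(h^2 - 3*h - 40)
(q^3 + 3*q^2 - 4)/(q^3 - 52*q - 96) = (q^2 + q - 2)/(q^2 - 2*q - 48)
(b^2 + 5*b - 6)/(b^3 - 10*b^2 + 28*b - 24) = (b^2 + 5*b - 6)/(b^3 - 10*b^2 + 28*b - 24)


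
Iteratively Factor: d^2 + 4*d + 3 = (d + 1)*(d + 3)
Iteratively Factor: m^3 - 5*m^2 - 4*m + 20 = (m + 2)*(m^2 - 7*m + 10) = (m - 2)*(m + 2)*(m - 5)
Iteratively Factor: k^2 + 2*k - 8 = (k - 2)*(k + 4)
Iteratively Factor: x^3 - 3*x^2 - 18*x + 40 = (x - 5)*(x^2 + 2*x - 8) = (x - 5)*(x - 2)*(x + 4)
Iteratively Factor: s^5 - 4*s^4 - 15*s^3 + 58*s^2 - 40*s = (s - 2)*(s^4 - 2*s^3 - 19*s^2 + 20*s) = (s - 2)*(s - 1)*(s^3 - s^2 - 20*s) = (s - 2)*(s - 1)*(s + 4)*(s^2 - 5*s) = (s - 5)*(s - 2)*(s - 1)*(s + 4)*(s)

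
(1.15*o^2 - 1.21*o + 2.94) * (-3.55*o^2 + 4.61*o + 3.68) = -4.0825*o^4 + 9.597*o^3 - 11.7831*o^2 + 9.1006*o + 10.8192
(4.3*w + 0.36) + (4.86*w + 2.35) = 9.16*w + 2.71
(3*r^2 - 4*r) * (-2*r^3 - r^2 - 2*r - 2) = -6*r^5 + 5*r^4 - 2*r^3 + 2*r^2 + 8*r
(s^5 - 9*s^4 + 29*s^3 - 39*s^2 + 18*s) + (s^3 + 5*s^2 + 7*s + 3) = s^5 - 9*s^4 + 30*s^3 - 34*s^2 + 25*s + 3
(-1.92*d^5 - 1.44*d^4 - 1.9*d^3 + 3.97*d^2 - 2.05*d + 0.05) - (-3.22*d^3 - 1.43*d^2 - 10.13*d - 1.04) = -1.92*d^5 - 1.44*d^4 + 1.32*d^3 + 5.4*d^2 + 8.08*d + 1.09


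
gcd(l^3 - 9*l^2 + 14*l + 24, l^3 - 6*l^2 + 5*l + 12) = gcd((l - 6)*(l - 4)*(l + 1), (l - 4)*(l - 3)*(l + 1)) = l^2 - 3*l - 4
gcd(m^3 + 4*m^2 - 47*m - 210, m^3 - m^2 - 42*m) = m^2 - m - 42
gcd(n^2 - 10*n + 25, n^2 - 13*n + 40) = n - 5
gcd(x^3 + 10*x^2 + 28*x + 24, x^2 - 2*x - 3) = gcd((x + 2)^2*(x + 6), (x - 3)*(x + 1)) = 1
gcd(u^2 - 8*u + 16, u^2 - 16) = u - 4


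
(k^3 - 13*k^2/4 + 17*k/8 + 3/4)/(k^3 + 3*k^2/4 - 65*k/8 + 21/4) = (8*k^2 - 10*k - 3)/(8*k^2 + 22*k - 21)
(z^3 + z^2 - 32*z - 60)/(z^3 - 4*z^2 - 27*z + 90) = (z + 2)/(z - 3)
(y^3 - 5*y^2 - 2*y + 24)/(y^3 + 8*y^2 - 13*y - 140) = (y^2 - y - 6)/(y^2 + 12*y + 35)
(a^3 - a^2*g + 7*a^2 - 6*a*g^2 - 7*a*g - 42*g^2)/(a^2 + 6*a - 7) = (a^2 - a*g - 6*g^2)/(a - 1)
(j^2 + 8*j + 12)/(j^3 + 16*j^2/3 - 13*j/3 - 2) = 3*(j + 2)/(3*j^2 - 2*j - 1)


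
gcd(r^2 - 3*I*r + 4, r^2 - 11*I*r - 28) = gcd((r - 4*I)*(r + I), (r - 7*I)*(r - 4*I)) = r - 4*I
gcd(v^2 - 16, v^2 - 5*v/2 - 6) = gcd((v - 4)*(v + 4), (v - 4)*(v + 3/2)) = v - 4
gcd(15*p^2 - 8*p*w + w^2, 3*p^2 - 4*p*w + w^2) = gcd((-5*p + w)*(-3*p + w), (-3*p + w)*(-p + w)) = 3*p - w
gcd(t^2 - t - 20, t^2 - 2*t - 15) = t - 5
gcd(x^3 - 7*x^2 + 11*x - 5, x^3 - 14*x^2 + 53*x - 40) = x^2 - 6*x + 5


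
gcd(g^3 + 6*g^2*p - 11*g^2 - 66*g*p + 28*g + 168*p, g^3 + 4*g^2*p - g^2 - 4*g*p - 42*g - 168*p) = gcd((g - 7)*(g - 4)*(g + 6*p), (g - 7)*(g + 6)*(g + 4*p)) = g - 7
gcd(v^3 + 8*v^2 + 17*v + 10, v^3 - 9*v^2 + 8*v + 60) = v + 2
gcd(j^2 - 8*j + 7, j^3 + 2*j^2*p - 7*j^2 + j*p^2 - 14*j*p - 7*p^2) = j - 7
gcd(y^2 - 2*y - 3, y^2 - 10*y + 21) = y - 3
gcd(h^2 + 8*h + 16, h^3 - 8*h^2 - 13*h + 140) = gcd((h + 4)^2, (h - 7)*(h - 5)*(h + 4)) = h + 4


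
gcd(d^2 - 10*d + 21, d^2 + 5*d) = 1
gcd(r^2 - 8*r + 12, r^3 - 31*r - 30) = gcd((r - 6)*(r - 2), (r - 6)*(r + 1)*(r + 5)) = r - 6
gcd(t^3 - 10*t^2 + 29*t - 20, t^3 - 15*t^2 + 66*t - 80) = t - 5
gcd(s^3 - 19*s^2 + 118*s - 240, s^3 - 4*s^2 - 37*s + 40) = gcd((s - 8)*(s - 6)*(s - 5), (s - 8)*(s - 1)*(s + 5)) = s - 8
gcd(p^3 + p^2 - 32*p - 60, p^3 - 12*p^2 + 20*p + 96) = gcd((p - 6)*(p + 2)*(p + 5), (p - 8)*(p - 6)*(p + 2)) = p^2 - 4*p - 12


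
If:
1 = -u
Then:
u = -1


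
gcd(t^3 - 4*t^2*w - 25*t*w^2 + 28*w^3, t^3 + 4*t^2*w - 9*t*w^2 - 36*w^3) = t + 4*w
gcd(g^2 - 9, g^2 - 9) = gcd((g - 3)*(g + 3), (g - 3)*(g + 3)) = g^2 - 9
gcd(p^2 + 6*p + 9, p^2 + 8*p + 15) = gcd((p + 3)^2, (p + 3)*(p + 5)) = p + 3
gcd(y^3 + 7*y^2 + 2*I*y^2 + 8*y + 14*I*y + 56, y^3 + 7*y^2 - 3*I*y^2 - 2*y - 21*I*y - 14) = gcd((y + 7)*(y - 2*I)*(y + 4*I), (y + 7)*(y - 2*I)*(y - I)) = y^2 + y*(7 - 2*I) - 14*I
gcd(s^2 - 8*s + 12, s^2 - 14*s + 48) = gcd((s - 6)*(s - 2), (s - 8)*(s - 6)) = s - 6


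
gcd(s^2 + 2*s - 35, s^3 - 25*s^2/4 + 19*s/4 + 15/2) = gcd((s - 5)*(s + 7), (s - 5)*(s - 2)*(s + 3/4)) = s - 5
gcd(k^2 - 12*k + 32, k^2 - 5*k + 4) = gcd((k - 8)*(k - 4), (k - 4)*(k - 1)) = k - 4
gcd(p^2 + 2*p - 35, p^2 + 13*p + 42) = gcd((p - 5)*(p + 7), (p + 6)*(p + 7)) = p + 7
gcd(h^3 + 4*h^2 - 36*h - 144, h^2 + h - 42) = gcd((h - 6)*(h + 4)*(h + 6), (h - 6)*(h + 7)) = h - 6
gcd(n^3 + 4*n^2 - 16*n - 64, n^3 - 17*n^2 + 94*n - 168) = n - 4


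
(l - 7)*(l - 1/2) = l^2 - 15*l/2 + 7/2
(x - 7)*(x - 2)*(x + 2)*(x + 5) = x^4 - 2*x^3 - 39*x^2 + 8*x + 140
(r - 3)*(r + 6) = r^2 + 3*r - 18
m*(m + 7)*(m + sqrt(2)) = m^3 + sqrt(2)*m^2 + 7*m^2 + 7*sqrt(2)*m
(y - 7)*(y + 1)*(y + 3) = y^3 - 3*y^2 - 25*y - 21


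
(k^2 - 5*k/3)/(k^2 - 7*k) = (k - 5/3)/(k - 7)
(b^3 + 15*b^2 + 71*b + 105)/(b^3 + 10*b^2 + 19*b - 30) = (b^2 + 10*b + 21)/(b^2 + 5*b - 6)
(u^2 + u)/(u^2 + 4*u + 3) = u/(u + 3)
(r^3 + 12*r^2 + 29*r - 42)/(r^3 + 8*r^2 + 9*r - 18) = (r + 7)/(r + 3)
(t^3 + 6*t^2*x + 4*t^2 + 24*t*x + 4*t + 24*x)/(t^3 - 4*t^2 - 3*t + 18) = (t^2 + 6*t*x + 2*t + 12*x)/(t^2 - 6*t + 9)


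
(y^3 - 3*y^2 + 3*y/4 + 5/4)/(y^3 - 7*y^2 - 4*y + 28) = (4*y^3 - 12*y^2 + 3*y + 5)/(4*(y^3 - 7*y^2 - 4*y + 28))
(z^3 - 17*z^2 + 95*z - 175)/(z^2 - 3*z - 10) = (z^2 - 12*z + 35)/(z + 2)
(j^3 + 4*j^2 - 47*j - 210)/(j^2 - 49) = (j^2 + 11*j + 30)/(j + 7)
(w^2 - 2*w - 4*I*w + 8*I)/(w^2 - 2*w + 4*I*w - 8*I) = (w - 4*I)/(w + 4*I)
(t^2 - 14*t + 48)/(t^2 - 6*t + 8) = (t^2 - 14*t + 48)/(t^2 - 6*t + 8)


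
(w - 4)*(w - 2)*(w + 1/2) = w^3 - 11*w^2/2 + 5*w + 4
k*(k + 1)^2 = k^3 + 2*k^2 + k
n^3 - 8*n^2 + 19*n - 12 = (n - 4)*(n - 3)*(n - 1)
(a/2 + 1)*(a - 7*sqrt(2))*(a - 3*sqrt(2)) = a^3/2 - 5*sqrt(2)*a^2 + a^2 - 10*sqrt(2)*a + 21*a + 42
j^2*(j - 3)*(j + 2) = j^4 - j^3 - 6*j^2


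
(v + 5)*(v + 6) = v^2 + 11*v + 30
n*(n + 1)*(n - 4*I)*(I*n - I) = I*n^4 + 4*n^3 - I*n^2 - 4*n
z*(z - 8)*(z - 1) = z^3 - 9*z^2 + 8*z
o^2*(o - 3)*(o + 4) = o^4 + o^3 - 12*o^2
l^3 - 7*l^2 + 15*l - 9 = (l - 3)^2*(l - 1)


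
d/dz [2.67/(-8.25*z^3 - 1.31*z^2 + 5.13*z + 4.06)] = (66.0825*z^2 + 6.9954*z - 13.6971)/(8.25*z^3 + 1.31*z^2 - 5.13*z - 4.06)^2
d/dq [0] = 0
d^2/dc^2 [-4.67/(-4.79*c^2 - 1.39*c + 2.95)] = (-214.297894*c^2 - 62.186654*c + 4.67*(9.58*c + 1.39)*(19.16*c + 2.78) + 131.97887)/(4.79*c^2 + 1.39*c - 2.95)^3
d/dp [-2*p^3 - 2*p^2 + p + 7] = -6*p^2 - 4*p + 1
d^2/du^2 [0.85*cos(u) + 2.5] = -0.85*cos(u)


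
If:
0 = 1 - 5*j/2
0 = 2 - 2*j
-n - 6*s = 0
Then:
No Solution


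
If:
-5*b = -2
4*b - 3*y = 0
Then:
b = 2/5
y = 8/15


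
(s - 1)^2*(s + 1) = s^3 - s^2 - s + 1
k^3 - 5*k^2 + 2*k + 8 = (k - 4)*(k - 2)*(k + 1)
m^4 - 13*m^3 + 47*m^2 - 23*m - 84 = (m - 7)*(m - 4)*(m - 3)*(m + 1)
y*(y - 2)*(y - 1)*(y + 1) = y^4 - 2*y^3 - y^2 + 2*y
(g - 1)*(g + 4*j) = g^2 + 4*g*j - g - 4*j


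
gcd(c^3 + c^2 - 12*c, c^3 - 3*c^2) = c^2 - 3*c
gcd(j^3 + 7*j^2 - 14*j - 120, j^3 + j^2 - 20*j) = j^2 + j - 20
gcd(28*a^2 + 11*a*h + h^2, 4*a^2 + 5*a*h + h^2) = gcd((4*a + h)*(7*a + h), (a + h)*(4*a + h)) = 4*a + h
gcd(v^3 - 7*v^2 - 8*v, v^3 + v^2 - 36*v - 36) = v + 1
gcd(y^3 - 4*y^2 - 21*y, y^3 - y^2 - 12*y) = y^2 + 3*y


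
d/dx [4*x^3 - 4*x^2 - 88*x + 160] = 12*x^2 - 8*x - 88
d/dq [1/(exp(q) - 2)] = -exp(q)/(exp(q) - 2)^2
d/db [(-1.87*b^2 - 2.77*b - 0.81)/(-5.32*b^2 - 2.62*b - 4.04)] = (-9.837*b^2 + 6.4912*b + 9.0686)/(28.3024*b^4 + 27.8768*b^3 + 49.85*b^2 + 21.1696*b + 16.3216)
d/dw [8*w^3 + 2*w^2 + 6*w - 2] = 24*w^2 + 4*w + 6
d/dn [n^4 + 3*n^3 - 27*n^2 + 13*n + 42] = 4*n^3 + 9*n^2 - 54*n + 13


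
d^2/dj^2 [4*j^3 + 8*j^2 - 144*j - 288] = 24*j + 16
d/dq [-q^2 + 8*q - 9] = 8 - 2*q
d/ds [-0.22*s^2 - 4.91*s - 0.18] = -0.44*s - 4.91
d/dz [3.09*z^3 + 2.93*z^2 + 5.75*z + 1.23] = 9.27*z^2 + 5.86*z + 5.75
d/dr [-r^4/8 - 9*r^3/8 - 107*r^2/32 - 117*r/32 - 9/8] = -r^3/2 - 27*r^2/8 - 107*r/16 - 117/32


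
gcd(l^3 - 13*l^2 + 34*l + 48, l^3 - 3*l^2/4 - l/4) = 1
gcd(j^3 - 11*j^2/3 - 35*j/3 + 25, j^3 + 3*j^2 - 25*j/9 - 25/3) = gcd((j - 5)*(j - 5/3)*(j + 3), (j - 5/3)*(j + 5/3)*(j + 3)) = j^2 + 4*j/3 - 5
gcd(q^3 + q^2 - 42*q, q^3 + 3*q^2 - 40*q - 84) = q^2 + q - 42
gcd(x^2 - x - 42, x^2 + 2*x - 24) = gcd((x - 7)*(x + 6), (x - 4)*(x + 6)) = x + 6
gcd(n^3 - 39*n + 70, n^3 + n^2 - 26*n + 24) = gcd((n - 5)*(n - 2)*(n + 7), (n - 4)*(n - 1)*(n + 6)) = 1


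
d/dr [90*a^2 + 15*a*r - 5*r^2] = 15*a - 10*r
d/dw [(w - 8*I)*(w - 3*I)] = 2*w - 11*I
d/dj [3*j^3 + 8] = 9*j^2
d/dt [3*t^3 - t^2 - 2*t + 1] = 9*t^2 - 2*t - 2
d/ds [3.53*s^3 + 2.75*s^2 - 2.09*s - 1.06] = 10.59*s^2 + 5.5*s - 2.09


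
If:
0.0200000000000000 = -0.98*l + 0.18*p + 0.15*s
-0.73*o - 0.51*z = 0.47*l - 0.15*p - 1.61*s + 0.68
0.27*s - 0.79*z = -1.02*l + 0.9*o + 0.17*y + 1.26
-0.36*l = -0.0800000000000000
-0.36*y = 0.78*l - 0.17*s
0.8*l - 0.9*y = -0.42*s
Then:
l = 0.22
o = 1117.94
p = -100.53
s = 122.22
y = 57.23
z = -1245.45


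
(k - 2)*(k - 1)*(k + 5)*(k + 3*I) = k^4 + 2*k^3 + 3*I*k^3 - 13*k^2 + 6*I*k^2 + 10*k - 39*I*k + 30*I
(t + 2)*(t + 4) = t^2 + 6*t + 8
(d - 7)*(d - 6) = d^2 - 13*d + 42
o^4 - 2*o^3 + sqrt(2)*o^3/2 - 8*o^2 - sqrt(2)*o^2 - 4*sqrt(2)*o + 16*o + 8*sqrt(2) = (o - 2)*(o - 2*sqrt(2))*(o + sqrt(2)/2)*(o + 2*sqrt(2))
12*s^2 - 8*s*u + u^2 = (-6*s + u)*(-2*s + u)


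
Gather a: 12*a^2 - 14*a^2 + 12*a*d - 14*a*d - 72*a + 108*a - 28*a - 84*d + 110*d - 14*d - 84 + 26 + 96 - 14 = -2*a^2 + a*(8 - 2*d) + 12*d + 24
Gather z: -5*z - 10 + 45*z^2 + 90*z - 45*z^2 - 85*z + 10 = 0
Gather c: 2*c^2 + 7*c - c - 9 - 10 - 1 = 2*c^2 + 6*c - 20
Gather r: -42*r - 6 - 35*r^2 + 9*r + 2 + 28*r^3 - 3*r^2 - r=28*r^3 - 38*r^2 - 34*r - 4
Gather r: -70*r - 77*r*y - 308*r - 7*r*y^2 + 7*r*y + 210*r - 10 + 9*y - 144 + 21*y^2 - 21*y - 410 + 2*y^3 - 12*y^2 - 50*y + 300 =r*(-7*y^2 - 70*y - 168) + 2*y^3 + 9*y^2 - 62*y - 264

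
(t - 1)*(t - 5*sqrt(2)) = t^2 - 5*sqrt(2)*t - t + 5*sqrt(2)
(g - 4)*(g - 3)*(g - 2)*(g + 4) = g^4 - 5*g^3 - 10*g^2 + 80*g - 96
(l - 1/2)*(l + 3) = l^2 + 5*l/2 - 3/2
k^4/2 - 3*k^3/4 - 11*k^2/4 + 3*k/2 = k*(k/2 + 1)*(k - 3)*(k - 1/2)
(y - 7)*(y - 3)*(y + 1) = y^3 - 9*y^2 + 11*y + 21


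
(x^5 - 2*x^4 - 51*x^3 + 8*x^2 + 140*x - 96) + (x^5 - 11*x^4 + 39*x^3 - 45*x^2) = 2*x^5 - 13*x^4 - 12*x^3 - 37*x^2 + 140*x - 96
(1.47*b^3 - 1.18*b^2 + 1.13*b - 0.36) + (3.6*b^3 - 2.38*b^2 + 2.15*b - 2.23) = 5.07*b^3 - 3.56*b^2 + 3.28*b - 2.59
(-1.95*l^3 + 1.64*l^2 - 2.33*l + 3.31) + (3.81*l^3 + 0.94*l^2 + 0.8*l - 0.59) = 1.86*l^3 + 2.58*l^2 - 1.53*l + 2.72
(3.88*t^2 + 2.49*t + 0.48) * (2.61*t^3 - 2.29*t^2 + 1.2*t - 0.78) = 10.1268*t^5 - 2.3863*t^4 + 0.206699999999999*t^3 - 1.1376*t^2 - 1.3662*t - 0.3744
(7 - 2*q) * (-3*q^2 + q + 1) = 6*q^3 - 23*q^2 + 5*q + 7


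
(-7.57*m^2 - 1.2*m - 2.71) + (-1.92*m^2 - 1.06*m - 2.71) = -9.49*m^2 - 2.26*m - 5.42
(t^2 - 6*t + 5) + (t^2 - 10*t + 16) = 2*t^2 - 16*t + 21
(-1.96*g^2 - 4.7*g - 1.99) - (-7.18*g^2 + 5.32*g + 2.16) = 5.22*g^2 - 10.02*g - 4.15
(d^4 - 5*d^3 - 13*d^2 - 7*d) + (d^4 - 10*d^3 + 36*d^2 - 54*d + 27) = 2*d^4 - 15*d^3 + 23*d^2 - 61*d + 27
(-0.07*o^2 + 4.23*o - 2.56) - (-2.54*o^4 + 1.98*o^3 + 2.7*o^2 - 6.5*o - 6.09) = 2.54*o^4 - 1.98*o^3 - 2.77*o^2 + 10.73*o + 3.53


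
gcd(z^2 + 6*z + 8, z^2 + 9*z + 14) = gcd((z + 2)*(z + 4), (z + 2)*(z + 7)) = z + 2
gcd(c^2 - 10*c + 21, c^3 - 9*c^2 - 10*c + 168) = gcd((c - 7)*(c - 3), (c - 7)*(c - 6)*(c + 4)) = c - 7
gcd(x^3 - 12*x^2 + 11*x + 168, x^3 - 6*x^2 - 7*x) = x - 7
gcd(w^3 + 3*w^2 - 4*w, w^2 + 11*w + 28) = w + 4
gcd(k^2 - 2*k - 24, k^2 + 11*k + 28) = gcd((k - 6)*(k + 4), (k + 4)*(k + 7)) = k + 4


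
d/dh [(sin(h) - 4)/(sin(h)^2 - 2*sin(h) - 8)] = -cos(h)/(sin(h) + 2)^2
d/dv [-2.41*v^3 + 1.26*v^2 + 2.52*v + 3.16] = -7.23*v^2 + 2.52*v + 2.52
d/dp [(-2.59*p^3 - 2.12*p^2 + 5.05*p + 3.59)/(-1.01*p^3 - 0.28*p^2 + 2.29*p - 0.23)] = (-8.88178419700125e-16*p^5 - 1.416*p^4 - 1.6612*p^3 + 9.224*p^2 + 2.9856*p - 9.3826)/(1.0201*p^6 + 0.5656*p^5 - 4.5474*p^4 - 0.8178*p^3 + 5.3729*p^2 - 1.0534*p + 0.0529)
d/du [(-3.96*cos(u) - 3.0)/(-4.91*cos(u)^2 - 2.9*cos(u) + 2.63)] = (19.4436*cos(u)^2 + 29.46*cos(u) + 19.1148)*sin(u)/(24.1081*cos(u)^4 + 28.478*cos(u)^3 - 17.4166*cos(u)^2 - 15.254*cos(u) + 6.9169)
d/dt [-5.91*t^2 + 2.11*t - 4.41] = 2.11 - 11.82*t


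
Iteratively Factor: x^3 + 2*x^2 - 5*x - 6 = (x + 3)*(x^2 - x - 2) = (x - 2)*(x + 3)*(x + 1)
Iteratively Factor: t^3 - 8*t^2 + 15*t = (t)*(t^2 - 8*t + 15) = t*(t - 5)*(t - 3)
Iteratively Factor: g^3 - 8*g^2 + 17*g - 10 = (g - 5)*(g^2 - 3*g + 2) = (g - 5)*(g - 2)*(g - 1)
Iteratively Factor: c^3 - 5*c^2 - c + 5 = (c - 1)*(c^2 - 4*c - 5) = (c - 1)*(c + 1)*(c - 5)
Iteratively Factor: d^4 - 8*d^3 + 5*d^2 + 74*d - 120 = (d - 2)*(d^3 - 6*d^2 - 7*d + 60) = (d - 5)*(d - 2)*(d^2 - d - 12) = (d - 5)*(d - 2)*(d + 3)*(d - 4)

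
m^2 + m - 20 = (m - 4)*(m + 5)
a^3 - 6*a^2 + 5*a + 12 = (a - 4)*(a - 3)*(a + 1)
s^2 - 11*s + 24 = (s - 8)*(s - 3)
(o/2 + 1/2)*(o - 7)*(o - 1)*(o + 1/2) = o^4/2 - 13*o^3/4 - 9*o^2/4 + 13*o/4 + 7/4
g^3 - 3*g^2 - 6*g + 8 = (g - 4)*(g - 1)*(g + 2)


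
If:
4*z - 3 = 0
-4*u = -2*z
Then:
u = 3/8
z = 3/4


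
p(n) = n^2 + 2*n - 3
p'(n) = 2*n + 2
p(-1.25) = -3.94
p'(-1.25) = -0.50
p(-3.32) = 1.38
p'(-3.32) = -4.64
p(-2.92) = -0.31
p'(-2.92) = -3.84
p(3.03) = 12.24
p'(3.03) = 8.06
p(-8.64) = 54.37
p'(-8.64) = -15.28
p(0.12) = -2.75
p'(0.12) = 2.24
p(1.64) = 2.97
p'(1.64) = 5.28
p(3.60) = 17.16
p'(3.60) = 9.20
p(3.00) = 12.00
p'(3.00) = 8.00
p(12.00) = 165.00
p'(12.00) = 26.00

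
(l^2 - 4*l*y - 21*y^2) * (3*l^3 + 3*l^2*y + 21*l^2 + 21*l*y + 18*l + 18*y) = 3*l^5 - 9*l^4*y + 21*l^4 - 75*l^3*y^2 - 63*l^3*y + 18*l^3 - 63*l^2*y^3 - 525*l^2*y^2 - 54*l^2*y - 441*l*y^3 - 450*l*y^2 - 378*y^3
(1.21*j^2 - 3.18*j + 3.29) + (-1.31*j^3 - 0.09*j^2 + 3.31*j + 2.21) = -1.31*j^3 + 1.12*j^2 + 0.13*j + 5.5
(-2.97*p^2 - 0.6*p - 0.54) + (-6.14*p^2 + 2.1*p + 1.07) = -9.11*p^2 + 1.5*p + 0.53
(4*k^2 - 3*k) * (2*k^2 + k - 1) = 8*k^4 - 2*k^3 - 7*k^2 + 3*k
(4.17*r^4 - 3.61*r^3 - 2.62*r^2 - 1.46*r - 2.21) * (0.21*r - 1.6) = 0.8757*r^5 - 7.4301*r^4 + 5.2258*r^3 + 3.8854*r^2 + 1.8719*r + 3.536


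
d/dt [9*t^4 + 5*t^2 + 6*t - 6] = 36*t^3 + 10*t + 6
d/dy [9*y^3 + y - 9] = 27*y^2 + 1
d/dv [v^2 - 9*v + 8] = 2*v - 9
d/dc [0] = 0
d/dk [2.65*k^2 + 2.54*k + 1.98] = 5.3*k + 2.54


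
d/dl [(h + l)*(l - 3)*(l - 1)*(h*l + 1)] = h*(h + l)*(l - 3)*(l - 1) + (h + l)*(l - 3)*(h*l + 1) + (h + l)*(l - 1)*(h*l + 1) + (l - 3)*(l - 1)*(h*l + 1)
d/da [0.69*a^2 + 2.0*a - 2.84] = 1.38*a + 2.0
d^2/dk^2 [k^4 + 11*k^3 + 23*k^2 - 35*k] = 12*k^2 + 66*k + 46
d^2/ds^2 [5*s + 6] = 0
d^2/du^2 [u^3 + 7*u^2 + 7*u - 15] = 6*u + 14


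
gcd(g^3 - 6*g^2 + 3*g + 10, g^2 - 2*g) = g - 2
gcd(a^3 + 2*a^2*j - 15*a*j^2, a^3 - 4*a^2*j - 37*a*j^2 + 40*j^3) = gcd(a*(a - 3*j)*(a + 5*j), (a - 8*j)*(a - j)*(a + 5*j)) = a + 5*j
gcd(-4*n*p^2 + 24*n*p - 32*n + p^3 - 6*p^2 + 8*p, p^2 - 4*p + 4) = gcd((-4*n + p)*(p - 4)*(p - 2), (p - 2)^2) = p - 2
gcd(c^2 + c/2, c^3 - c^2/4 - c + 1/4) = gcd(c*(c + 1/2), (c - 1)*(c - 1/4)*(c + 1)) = 1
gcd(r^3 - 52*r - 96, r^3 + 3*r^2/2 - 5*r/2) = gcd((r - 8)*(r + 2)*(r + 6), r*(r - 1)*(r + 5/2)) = 1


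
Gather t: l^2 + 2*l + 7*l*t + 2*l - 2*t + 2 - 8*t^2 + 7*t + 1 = l^2 + 4*l - 8*t^2 + t*(7*l + 5) + 3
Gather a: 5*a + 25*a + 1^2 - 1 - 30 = 30*a - 30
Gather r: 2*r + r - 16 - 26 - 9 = 3*r - 51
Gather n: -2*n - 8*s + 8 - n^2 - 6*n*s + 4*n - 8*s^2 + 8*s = -n^2 + n*(2 - 6*s) - 8*s^2 + 8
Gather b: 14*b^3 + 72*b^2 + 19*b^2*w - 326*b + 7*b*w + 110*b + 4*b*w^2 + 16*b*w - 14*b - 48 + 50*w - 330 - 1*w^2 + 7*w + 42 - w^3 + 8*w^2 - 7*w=14*b^3 + b^2*(19*w + 72) + b*(4*w^2 + 23*w - 230) - w^3 + 7*w^2 + 50*w - 336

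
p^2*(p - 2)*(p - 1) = p^4 - 3*p^3 + 2*p^2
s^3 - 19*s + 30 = (s - 3)*(s - 2)*(s + 5)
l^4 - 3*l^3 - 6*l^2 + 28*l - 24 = (l - 2)^3*(l + 3)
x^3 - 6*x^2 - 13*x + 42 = (x - 7)*(x - 2)*(x + 3)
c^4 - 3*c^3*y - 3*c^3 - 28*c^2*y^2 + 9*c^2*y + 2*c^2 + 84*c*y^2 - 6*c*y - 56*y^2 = (c - 2)*(c - 1)*(c - 7*y)*(c + 4*y)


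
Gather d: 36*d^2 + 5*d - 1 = 36*d^2 + 5*d - 1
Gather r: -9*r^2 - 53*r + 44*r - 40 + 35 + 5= -9*r^2 - 9*r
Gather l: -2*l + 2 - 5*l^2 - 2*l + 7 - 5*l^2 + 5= -10*l^2 - 4*l + 14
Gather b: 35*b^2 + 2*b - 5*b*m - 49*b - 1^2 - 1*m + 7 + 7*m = 35*b^2 + b*(-5*m - 47) + 6*m + 6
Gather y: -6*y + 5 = 5 - 6*y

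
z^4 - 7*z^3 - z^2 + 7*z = z*(z - 7)*(z - 1)*(z + 1)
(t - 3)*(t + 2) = t^2 - t - 6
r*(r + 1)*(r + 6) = r^3 + 7*r^2 + 6*r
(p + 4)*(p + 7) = p^2 + 11*p + 28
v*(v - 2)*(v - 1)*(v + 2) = v^4 - v^3 - 4*v^2 + 4*v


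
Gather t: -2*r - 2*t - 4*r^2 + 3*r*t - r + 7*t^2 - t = -4*r^2 - 3*r + 7*t^2 + t*(3*r - 3)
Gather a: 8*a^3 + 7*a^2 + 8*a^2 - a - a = 8*a^3 + 15*a^2 - 2*a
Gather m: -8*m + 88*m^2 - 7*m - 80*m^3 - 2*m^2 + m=-80*m^3 + 86*m^2 - 14*m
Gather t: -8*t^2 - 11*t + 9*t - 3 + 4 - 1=-8*t^2 - 2*t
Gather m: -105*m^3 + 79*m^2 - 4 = -105*m^3 + 79*m^2 - 4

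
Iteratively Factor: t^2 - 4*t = (t)*(t - 4)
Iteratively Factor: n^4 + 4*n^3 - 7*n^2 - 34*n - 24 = (n + 4)*(n^3 - 7*n - 6) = (n + 2)*(n + 4)*(n^2 - 2*n - 3) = (n + 1)*(n + 2)*(n + 4)*(n - 3)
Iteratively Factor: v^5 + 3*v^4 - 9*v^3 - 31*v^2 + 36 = (v - 1)*(v^4 + 4*v^3 - 5*v^2 - 36*v - 36) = (v - 3)*(v - 1)*(v^3 + 7*v^2 + 16*v + 12) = (v - 3)*(v - 1)*(v + 2)*(v^2 + 5*v + 6) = (v - 3)*(v - 1)*(v + 2)^2*(v + 3)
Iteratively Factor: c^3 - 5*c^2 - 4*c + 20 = (c - 2)*(c^2 - 3*c - 10) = (c - 5)*(c - 2)*(c + 2)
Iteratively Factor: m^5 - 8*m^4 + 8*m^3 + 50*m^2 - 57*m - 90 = (m + 1)*(m^4 - 9*m^3 + 17*m^2 + 33*m - 90) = (m - 3)*(m + 1)*(m^3 - 6*m^2 - m + 30) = (m - 5)*(m - 3)*(m + 1)*(m^2 - m - 6) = (m - 5)*(m - 3)*(m + 1)*(m + 2)*(m - 3)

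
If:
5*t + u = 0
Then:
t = -u/5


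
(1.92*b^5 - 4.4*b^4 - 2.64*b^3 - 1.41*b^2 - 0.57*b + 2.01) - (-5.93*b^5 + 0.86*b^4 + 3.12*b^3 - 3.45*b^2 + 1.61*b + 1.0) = 7.85*b^5 - 5.26*b^4 - 5.76*b^3 + 2.04*b^2 - 2.18*b + 1.01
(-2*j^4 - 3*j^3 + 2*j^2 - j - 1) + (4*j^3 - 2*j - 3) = -2*j^4 + j^3 + 2*j^2 - 3*j - 4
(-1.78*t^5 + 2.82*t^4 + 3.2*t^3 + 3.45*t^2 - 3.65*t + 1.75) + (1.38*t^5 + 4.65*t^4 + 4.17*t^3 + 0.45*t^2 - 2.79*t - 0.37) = -0.4*t^5 + 7.47*t^4 + 7.37*t^3 + 3.9*t^2 - 6.44*t + 1.38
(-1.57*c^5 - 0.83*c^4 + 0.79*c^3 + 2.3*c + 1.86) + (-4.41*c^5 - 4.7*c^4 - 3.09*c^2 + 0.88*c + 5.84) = -5.98*c^5 - 5.53*c^4 + 0.79*c^3 - 3.09*c^2 + 3.18*c + 7.7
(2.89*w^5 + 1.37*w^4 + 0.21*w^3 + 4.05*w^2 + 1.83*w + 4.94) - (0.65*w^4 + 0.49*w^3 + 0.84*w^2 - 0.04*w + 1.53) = 2.89*w^5 + 0.72*w^4 - 0.28*w^3 + 3.21*w^2 + 1.87*w + 3.41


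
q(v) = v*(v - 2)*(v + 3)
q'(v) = v*(v - 2) + v*(v + 3) + (v - 2)*(v + 3) = 3*v^2 + 2*v - 6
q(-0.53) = 3.31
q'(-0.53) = -6.22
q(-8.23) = -440.33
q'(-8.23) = 180.74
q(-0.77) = 4.76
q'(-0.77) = -5.76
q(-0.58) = 3.62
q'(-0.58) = -6.15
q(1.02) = -4.02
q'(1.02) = -0.84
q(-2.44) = 6.07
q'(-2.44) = 6.98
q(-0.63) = 3.93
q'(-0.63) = -6.07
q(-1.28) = 7.22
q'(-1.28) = -3.64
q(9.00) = 756.00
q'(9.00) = 255.00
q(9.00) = 756.00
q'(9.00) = 255.00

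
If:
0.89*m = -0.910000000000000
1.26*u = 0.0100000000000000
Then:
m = -1.02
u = 0.01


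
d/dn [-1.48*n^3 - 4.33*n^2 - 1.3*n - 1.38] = -4.44*n^2 - 8.66*n - 1.3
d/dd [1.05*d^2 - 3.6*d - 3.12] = 2.1*d - 3.6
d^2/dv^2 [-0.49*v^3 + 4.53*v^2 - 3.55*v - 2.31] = 9.06 - 2.94*v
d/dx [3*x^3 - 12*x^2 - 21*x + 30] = 9*x^2 - 24*x - 21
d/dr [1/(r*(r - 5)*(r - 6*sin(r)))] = (r*(r - 5)*(6*cos(r) - 1) - r*(r - 6*sin(r)) + (5 - r)*(r - 6*sin(r)))/(r^2*(r - 5)^2*(r - 6*sin(r))^2)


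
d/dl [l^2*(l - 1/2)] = l*(3*l - 1)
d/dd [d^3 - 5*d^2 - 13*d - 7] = 3*d^2 - 10*d - 13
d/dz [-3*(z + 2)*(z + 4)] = -6*z - 18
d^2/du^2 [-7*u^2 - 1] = -14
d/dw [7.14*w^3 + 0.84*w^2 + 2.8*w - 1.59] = 21.42*w^2 + 1.68*w + 2.8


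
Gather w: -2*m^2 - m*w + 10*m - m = -2*m^2 - m*w + 9*m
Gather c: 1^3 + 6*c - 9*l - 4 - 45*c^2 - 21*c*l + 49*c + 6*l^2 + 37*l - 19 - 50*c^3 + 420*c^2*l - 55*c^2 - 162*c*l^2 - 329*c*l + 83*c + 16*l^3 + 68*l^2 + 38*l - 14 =-50*c^3 + c^2*(420*l - 100) + c*(-162*l^2 - 350*l + 138) + 16*l^3 + 74*l^2 + 66*l - 36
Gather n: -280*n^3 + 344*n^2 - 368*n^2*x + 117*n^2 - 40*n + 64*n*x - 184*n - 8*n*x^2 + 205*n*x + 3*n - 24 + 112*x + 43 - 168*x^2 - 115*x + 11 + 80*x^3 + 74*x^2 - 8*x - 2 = -280*n^3 + n^2*(461 - 368*x) + n*(-8*x^2 + 269*x - 221) + 80*x^3 - 94*x^2 - 11*x + 28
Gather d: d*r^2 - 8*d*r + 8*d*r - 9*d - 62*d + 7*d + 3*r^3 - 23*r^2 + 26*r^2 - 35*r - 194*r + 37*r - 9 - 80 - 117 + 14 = d*(r^2 - 64) + 3*r^3 + 3*r^2 - 192*r - 192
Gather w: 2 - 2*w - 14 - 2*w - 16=-4*w - 28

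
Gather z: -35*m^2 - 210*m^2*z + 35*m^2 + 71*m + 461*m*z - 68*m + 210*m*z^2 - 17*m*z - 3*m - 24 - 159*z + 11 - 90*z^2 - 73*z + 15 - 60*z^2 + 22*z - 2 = z^2*(210*m - 150) + z*(-210*m^2 + 444*m - 210)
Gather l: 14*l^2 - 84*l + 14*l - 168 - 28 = 14*l^2 - 70*l - 196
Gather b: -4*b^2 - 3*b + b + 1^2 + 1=-4*b^2 - 2*b + 2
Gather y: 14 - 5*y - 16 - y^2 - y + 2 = -y^2 - 6*y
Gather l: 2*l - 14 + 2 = 2*l - 12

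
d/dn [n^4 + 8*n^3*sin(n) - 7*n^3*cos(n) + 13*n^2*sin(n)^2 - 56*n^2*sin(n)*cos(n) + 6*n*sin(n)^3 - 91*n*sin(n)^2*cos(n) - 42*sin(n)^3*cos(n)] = 7*n^3*sin(n) + 8*n^3*cos(n) + 4*n^3 + 112*n^2*sin(n)^2 + 26*n^2*sin(n)*cos(n) + 24*n^2*sin(n) - 21*n^2*cos(n) - 56*n^2 + 273*n*sin(n)^3 + 18*n*sin(n)^2*cos(n) + 26*n*sin(n)^2 - 112*n*sin(n)*cos(n) - 182*n*sin(n) + 168*sin(n)^4 + 6*sin(n)^3 - 91*sin(n)^2*cos(n) - 126*sin(n)^2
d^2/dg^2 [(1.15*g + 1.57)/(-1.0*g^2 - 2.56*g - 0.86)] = (-(1.15*g + 1.57)*(2.0*g + 2.56)*(4.0*g + 5.12) + (6.9*g + 9.028)*(1.0*g^2 + 2.56*g + 0.86))/(1.0*g^2 + 2.56*g + 0.86)^3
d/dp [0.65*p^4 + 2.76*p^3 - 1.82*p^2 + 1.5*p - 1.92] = 2.6*p^3 + 8.28*p^2 - 3.64*p + 1.5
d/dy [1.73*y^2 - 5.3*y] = 3.46*y - 5.3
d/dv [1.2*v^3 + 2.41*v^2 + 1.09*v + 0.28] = 3.6*v^2 + 4.82*v + 1.09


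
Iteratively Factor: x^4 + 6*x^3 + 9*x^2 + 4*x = (x + 1)*(x^3 + 5*x^2 + 4*x) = (x + 1)*(x + 4)*(x^2 + x) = (x + 1)^2*(x + 4)*(x)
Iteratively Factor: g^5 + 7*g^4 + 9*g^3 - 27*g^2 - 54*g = (g + 3)*(g^4 + 4*g^3 - 3*g^2 - 18*g) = (g - 2)*(g + 3)*(g^3 + 6*g^2 + 9*g) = (g - 2)*(g + 3)^2*(g^2 + 3*g) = g*(g - 2)*(g + 3)^2*(g + 3)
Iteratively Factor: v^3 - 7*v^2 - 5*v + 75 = (v + 3)*(v^2 - 10*v + 25) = (v - 5)*(v + 3)*(v - 5)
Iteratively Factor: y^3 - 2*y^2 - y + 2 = (y - 2)*(y^2 - 1) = (y - 2)*(y + 1)*(y - 1)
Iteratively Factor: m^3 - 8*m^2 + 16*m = (m - 4)*(m^2 - 4*m) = (m - 4)^2*(m)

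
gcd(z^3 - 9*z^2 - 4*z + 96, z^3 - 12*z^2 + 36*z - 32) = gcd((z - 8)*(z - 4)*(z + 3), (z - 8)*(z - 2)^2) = z - 8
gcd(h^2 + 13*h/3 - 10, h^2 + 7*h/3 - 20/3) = h - 5/3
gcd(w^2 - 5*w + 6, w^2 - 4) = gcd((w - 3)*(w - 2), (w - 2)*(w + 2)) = w - 2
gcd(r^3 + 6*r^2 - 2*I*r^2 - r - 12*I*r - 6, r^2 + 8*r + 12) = r + 6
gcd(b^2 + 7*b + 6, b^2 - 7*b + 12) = 1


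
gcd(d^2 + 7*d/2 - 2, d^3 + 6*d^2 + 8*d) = d + 4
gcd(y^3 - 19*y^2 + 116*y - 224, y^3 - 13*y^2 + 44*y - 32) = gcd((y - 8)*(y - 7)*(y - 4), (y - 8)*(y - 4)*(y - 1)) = y^2 - 12*y + 32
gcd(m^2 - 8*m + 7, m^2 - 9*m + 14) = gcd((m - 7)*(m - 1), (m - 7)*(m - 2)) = m - 7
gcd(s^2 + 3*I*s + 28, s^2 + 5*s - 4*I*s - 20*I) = s - 4*I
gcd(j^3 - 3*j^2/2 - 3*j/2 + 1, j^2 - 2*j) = j - 2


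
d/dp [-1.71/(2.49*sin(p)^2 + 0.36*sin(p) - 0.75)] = (8.5158*sin(p) + 0.6156)*cos(p)/(2.49*sin(p)^2 + 0.36*sin(p) - 0.75)^2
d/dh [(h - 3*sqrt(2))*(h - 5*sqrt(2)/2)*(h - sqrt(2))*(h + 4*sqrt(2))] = 4*h^3 - 15*sqrt(2)*h^2/2 - 52*h + 89*sqrt(2)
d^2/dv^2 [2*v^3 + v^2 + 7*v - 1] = 12*v + 2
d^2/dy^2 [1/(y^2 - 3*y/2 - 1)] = 4*(4*y^2 - 6*y - (4*y - 3)^2 - 4)/(-2*y^2 + 3*y + 2)^3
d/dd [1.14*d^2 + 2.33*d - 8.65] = 2.28*d + 2.33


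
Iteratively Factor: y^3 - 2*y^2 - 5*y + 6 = (y - 3)*(y^2 + y - 2) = (y - 3)*(y - 1)*(y + 2)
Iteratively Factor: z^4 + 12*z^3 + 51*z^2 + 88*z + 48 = (z + 1)*(z^3 + 11*z^2 + 40*z + 48) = (z + 1)*(z + 4)*(z^2 + 7*z + 12) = (z + 1)*(z + 3)*(z + 4)*(z + 4)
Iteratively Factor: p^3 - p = (p - 1)*(p^2 + p) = (p - 1)*(p + 1)*(p)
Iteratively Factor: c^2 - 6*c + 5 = (c - 1)*(c - 5)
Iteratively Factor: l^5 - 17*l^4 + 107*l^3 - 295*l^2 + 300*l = (l - 5)*(l^4 - 12*l^3 + 47*l^2 - 60*l) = (l - 5)*(l - 4)*(l^3 - 8*l^2 + 15*l) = (l - 5)^2*(l - 4)*(l^2 - 3*l) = (l - 5)^2*(l - 4)*(l - 3)*(l)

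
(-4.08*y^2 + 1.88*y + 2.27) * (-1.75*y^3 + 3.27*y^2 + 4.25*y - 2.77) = 7.14*y^5 - 16.6316*y^4 - 15.1649*y^3 + 26.7145*y^2 + 4.4399*y - 6.2879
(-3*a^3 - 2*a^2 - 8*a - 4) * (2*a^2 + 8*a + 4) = -6*a^5 - 28*a^4 - 44*a^3 - 80*a^2 - 64*a - 16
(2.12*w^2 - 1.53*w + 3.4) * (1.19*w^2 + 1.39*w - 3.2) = 2.5228*w^4 + 1.1261*w^3 - 4.8647*w^2 + 9.622*w - 10.88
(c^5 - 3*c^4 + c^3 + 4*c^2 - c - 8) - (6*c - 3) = c^5 - 3*c^4 + c^3 + 4*c^2 - 7*c - 5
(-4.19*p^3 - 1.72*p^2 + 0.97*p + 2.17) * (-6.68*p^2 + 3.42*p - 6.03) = 27.9892*p^5 - 2.8402*p^4 + 12.9037*p^3 - 0.8066*p^2 + 1.5723*p - 13.0851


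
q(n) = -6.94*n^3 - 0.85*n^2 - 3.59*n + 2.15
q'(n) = -20.82*n^2 - 1.7*n - 3.59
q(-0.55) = 5.02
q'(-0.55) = -8.95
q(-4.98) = 856.08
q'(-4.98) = -511.47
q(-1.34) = 22.13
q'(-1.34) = -38.70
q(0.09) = 1.81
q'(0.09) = -3.91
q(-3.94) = 427.57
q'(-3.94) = -320.09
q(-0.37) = 3.71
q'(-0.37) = -5.81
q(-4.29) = 549.85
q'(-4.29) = -379.47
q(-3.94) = 427.57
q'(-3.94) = -320.09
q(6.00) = -1549.03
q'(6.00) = -763.31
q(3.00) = -203.65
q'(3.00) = -196.07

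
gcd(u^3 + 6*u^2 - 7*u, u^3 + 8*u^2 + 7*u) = u^2 + 7*u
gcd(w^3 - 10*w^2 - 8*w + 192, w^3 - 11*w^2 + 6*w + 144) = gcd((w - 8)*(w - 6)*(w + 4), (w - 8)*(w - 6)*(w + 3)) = w^2 - 14*w + 48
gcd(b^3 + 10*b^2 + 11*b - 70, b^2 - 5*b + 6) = b - 2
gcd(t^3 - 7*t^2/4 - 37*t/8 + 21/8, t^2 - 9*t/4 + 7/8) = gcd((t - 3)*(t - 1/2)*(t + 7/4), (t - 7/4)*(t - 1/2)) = t - 1/2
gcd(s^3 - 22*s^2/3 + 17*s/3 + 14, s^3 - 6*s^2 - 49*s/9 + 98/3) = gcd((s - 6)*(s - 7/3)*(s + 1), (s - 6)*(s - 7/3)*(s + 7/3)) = s^2 - 25*s/3 + 14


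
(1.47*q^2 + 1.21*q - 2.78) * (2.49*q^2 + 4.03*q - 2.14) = 3.6603*q^4 + 8.937*q^3 - 5.1917*q^2 - 13.7928*q + 5.9492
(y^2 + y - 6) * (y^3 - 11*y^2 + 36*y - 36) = y^5 - 10*y^4 + 19*y^3 + 66*y^2 - 252*y + 216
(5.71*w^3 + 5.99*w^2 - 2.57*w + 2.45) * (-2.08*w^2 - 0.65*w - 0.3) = -11.8768*w^5 - 16.1707*w^4 - 0.2609*w^3 - 5.2225*w^2 - 0.8215*w - 0.735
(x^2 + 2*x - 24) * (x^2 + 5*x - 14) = x^4 + 7*x^3 - 28*x^2 - 148*x + 336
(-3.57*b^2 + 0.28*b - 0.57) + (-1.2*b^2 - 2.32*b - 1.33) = -4.77*b^2 - 2.04*b - 1.9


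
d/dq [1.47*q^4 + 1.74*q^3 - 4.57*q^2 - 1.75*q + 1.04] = 5.88*q^3 + 5.22*q^2 - 9.14*q - 1.75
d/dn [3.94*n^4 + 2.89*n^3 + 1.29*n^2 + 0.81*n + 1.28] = 15.76*n^3 + 8.67*n^2 + 2.58*n + 0.81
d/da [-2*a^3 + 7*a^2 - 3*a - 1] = -6*a^2 + 14*a - 3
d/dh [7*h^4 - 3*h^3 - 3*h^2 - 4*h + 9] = 28*h^3 - 9*h^2 - 6*h - 4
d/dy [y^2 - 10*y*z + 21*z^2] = 2*y - 10*z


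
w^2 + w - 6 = (w - 2)*(w + 3)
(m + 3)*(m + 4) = m^2 + 7*m + 12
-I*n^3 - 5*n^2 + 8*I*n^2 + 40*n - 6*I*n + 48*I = (n - 8)*(n - 6*I)*(-I*n + 1)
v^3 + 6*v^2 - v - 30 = (v - 2)*(v + 3)*(v + 5)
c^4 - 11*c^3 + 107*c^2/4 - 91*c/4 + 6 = (c - 8)*(c - 3/2)*(c - 1)*(c - 1/2)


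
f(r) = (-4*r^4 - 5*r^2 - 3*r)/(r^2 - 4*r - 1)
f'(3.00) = 163.50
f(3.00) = 94.50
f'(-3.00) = 13.95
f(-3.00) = -18.00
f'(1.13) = 7.24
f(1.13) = 3.84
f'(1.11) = 6.99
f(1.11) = 3.70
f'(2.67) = 89.42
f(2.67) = 54.26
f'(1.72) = 19.38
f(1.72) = 11.17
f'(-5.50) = 31.28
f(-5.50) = -74.05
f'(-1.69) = 6.42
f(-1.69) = -4.86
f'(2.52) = 69.43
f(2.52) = 42.42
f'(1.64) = 17.04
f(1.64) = 9.71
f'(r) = (4 - 2*r)*(-4*r^4 - 5*r^2 - 3*r)/(r^2 - 4*r - 1)^2 + (-16*r^3 - 10*r - 3)/(r^2 - 4*r - 1) = (-8*r^5 + 48*r^4 + 16*r^3 + 23*r^2 + 10*r + 3)/(r^4 - 8*r^3 + 14*r^2 + 8*r + 1)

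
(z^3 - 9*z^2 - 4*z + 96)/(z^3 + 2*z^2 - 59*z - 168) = (z - 4)/(z + 7)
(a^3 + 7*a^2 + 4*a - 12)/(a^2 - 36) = (a^2 + a - 2)/(a - 6)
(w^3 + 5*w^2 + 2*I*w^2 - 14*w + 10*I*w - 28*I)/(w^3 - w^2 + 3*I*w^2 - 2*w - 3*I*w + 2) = (w^2 + 5*w - 14)/(w^2 + w*(-1 + I) - I)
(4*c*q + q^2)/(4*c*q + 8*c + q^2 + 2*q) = q/(q + 2)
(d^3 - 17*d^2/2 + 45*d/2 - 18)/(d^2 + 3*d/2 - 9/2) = (d^2 - 7*d + 12)/(d + 3)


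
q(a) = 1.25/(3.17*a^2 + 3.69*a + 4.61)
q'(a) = 1.25*(-6.34*a - 3.69)/(3.17*a^2 + 3.69*a + 4.61)^2 = (-7.925*a - 4.6125)/(3.17*a^2 + 3.69*a + 4.61)^2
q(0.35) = 0.20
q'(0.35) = -0.19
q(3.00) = 0.03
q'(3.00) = -0.01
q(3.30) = 0.02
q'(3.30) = -0.01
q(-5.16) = 0.02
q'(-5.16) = 0.01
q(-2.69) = 0.07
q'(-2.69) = 0.05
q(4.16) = 0.02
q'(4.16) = -0.01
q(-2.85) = 0.06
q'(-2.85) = 0.05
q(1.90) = 0.05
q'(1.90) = -0.04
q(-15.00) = 0.00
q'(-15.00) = 0.00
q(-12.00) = 0.00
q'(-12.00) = 0.00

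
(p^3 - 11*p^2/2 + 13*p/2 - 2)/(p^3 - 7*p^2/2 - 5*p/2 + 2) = (p - 1)/(p + 1)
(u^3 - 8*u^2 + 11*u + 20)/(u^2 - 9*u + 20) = u + 1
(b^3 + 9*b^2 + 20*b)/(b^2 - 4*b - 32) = b*(b + 5)/(b - 8)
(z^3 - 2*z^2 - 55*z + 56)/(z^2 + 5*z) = (z^3 - 2*z^2 - 55*z + 56)/(z*(z + 5))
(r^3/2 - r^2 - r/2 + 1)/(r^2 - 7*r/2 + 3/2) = (r^3 - 2*r^2 - r + 2)/(2*r^2 - 7*r + 3)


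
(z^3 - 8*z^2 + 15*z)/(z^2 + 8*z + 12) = z*(z^2 - 8*z + 15)/(z^2 + 8*z + 12)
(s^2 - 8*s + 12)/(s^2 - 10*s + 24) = (s - 2)/(s - 4)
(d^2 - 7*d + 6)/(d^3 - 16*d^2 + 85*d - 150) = (d - 1)/(d^2 - 10*d + 25)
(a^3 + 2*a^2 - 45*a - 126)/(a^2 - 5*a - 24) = (a^2 - a - 42)/(a - 8)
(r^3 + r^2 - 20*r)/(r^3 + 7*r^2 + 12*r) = (r^2 + r - 20)/(r^2 + 7*r + 12)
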